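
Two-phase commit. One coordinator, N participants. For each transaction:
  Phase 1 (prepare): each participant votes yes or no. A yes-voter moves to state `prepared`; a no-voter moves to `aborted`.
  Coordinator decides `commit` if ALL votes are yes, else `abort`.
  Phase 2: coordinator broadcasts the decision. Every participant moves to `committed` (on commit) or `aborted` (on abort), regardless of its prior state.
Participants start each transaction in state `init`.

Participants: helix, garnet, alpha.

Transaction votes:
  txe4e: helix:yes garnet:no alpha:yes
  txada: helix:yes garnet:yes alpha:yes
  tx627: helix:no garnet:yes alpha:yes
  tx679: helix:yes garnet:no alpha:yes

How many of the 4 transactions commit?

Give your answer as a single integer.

Answer: 1

Derivation:
txe4e: no from garnet -> abort (commits=0)
txada: all yes -> commit (commits=1)
tx627: no from helix -> abort (commits=1)
tx679: no from garnet -> abort (commits=1)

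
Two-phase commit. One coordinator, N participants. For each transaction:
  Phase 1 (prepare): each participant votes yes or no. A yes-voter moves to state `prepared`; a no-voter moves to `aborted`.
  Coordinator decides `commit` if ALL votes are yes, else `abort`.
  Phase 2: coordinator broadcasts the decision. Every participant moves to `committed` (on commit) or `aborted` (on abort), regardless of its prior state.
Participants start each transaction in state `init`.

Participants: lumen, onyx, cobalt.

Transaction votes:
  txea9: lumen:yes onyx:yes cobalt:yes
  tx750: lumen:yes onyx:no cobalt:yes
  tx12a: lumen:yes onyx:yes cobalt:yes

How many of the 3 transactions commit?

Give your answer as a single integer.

Answer: 2

Derivation:
txea9: all yes -> commit (commits=1)
tx750: no from onyx -> abort (commits=1)
tx12a: all yes -> commit (commits=2)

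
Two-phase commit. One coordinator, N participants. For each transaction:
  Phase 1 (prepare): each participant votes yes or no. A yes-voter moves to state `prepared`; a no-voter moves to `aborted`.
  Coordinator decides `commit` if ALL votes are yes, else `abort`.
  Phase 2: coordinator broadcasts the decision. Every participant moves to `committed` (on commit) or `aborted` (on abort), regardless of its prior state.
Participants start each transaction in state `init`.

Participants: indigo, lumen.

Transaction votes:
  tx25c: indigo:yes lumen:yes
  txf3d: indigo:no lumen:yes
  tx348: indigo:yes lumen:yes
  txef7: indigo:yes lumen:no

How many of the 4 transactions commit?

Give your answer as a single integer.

tx25c: all yes -> commit (commits=1)
txf3d: no from indigo -> abort (commits=1)
tx348: all yes -> commit (commits=2)
txef7: no from lumen -> abort (commits=2)

Answer: 2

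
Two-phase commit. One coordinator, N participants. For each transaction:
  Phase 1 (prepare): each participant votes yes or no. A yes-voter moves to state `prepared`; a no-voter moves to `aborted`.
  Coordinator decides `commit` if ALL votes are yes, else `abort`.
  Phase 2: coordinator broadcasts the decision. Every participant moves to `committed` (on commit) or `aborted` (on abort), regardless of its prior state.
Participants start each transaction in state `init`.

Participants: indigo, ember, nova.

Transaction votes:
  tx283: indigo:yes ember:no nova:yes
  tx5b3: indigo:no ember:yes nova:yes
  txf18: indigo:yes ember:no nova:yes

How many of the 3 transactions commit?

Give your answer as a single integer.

Answer: 0

Derivation:
tx283: no from ember -> abort (commits=0)
tx5b3: no from indigo -> abort (commits=0)
txf18: no from ember -> abort (commits=0)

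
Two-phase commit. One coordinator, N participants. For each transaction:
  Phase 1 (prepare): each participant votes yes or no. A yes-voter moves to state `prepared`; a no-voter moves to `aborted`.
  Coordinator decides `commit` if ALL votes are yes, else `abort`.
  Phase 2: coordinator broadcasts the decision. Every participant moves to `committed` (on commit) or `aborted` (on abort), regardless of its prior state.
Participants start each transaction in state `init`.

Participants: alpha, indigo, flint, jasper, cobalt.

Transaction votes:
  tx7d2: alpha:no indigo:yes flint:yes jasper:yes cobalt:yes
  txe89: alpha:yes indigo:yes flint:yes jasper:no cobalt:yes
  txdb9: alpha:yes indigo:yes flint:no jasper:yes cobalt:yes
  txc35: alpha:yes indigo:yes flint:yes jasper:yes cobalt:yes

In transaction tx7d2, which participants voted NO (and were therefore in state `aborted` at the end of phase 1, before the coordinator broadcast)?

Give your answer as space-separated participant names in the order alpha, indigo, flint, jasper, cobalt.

Txn tx7d2 phase 1: alpha no -> aborted; indigo yes -> prepared; flint yes -> prepared; jasper yes -> prepared; cobalt yes -> prepared

Answer: alpha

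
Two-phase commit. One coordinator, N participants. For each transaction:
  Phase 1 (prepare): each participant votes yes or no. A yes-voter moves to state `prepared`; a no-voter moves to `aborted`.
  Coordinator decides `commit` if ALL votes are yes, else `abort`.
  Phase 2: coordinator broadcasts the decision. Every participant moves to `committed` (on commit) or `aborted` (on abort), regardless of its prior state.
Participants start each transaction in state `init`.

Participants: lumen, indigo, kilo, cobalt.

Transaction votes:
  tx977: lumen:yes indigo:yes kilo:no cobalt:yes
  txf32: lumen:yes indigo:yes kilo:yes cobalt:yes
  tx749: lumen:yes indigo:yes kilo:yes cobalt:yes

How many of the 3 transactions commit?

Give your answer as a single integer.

Answer: 2

Derivation:
tx977: no from kilo -> abort (commits=0)
txf32: all yes -> commit (commits=1)
tx749: all yes -> commit (commits=2)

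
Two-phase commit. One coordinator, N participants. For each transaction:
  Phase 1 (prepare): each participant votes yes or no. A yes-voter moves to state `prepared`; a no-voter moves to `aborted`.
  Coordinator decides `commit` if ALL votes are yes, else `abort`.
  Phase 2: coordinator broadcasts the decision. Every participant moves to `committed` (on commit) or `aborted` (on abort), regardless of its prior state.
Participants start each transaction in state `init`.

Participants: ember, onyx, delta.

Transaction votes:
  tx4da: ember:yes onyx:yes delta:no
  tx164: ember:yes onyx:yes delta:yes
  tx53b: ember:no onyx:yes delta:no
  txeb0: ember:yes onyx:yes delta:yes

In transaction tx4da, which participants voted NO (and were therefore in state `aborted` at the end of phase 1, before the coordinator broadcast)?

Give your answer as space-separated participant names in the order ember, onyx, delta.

Txn tx4da phase 1: ember yes -> prepared; onyx yes -> prepared; delta no -> aborted

Answer: delta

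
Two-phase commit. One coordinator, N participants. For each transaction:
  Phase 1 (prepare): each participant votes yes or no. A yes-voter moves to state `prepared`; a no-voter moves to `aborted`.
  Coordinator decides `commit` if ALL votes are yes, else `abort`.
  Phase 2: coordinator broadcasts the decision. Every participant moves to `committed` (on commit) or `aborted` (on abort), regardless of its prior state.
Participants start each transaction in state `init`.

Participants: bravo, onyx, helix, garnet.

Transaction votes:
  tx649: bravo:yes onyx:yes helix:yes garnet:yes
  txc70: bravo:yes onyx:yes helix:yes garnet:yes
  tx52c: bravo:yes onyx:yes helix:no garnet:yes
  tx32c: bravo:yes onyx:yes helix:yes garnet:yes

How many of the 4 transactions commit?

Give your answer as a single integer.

tx649: all yes -> commit (commits=1)
txc70: all yes -> commit (commits=2)
tx52c: no from helix -> abort (commits=2)
tx32c: all yes -> commit (commits=3)

Answer: 3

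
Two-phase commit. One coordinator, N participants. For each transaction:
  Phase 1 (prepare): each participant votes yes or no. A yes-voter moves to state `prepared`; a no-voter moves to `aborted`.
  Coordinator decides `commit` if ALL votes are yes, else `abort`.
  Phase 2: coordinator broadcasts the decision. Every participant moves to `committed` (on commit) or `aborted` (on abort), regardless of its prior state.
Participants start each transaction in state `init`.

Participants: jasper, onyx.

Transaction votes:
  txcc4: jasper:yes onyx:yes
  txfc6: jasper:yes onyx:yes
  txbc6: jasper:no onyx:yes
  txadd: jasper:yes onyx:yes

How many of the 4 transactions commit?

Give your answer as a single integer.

txcc4: all yes -> commit (commits=1)
txfc6: all yes -> commit (commits=2)
txbc6: no from jasper -> abort (commits=2)
txadd: all yes -> commit (commits=3)

Answer: 3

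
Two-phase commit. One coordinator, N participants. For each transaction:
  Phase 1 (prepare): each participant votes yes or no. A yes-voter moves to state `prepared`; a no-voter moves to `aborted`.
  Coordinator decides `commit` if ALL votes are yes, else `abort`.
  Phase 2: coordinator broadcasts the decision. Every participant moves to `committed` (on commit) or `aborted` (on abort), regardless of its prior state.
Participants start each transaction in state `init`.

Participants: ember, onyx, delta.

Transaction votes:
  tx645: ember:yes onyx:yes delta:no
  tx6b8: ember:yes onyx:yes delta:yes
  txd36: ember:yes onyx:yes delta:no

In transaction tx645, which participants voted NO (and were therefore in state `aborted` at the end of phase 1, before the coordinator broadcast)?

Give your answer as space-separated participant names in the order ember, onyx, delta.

Answer: delta

Derivation:
Txn tx645 phase 1: ember yes -> prepared; onyx yes -> prepared; delta no -> aborted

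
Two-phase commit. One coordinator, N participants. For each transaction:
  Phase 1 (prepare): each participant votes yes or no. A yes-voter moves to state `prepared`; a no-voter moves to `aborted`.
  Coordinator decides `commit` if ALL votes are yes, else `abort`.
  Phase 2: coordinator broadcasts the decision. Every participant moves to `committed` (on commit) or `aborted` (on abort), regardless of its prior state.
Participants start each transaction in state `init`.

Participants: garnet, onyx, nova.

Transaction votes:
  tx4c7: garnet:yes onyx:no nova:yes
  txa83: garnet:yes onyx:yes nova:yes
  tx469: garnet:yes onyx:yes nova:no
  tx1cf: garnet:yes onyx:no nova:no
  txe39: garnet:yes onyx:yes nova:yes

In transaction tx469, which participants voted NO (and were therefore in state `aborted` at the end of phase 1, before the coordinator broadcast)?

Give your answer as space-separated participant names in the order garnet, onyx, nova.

Answer: nova

Derivation:
Txn tx469 phase 1: garnet yes -> prepared; onyx yes -> prepared; nova no -> aborted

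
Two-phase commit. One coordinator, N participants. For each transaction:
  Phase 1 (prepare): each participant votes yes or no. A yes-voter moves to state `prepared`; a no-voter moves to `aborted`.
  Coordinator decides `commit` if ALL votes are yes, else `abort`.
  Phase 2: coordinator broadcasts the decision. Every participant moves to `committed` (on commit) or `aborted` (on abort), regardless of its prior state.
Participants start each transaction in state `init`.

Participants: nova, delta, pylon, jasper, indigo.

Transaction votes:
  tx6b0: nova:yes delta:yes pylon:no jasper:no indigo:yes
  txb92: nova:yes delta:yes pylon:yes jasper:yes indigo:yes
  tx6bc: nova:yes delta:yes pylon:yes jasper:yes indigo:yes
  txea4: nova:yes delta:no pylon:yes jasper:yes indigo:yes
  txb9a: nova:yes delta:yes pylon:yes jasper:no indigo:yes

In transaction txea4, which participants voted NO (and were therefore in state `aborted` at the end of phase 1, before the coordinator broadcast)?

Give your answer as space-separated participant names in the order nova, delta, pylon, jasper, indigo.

Answer: delta

Derivation:
Txn txea4 phase 1: nova yes -> prepared; delta no -> aborted; pylon yes -> prepared; jasper yes -> prepared; indigo yes -> prepared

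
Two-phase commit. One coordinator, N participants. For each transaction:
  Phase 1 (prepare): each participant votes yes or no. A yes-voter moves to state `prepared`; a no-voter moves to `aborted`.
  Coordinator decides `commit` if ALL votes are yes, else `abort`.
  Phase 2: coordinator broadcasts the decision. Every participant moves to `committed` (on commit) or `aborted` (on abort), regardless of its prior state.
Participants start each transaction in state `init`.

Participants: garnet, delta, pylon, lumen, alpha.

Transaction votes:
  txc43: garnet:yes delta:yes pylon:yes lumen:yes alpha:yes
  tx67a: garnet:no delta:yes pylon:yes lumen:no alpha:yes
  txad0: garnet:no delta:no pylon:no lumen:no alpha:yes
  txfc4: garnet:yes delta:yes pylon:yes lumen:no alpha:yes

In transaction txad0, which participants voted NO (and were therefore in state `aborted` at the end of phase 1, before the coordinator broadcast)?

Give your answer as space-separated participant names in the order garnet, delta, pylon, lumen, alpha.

Answer: garnet delta pylon lumen

Derivation:
Txn txad0 phase 1: garnet no -> aborted; delta no -> aborted; pylon no -> aborted; lumen no -> aborted; alpha yes -> prepared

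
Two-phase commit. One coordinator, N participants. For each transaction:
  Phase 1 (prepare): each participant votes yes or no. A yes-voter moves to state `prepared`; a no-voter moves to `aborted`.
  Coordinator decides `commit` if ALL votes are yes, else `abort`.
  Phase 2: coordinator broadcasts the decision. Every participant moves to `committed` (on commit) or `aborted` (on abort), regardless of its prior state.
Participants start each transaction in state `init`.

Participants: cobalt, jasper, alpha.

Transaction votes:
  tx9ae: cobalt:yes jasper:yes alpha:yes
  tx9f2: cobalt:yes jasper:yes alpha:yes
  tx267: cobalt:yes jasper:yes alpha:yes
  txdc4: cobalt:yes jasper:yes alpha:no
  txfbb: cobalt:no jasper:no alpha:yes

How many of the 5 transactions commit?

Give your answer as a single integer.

tx9ae: all yes -> commit (commits=1)
tx9f2: all yes -> commit (commits=2)
tx267: all yes -> commit (commits=3)
txdc4: no from alpha -> abort (commits=3)
txfbb: no from cobalt, jasper -> abort (commits=3)

Answer: 3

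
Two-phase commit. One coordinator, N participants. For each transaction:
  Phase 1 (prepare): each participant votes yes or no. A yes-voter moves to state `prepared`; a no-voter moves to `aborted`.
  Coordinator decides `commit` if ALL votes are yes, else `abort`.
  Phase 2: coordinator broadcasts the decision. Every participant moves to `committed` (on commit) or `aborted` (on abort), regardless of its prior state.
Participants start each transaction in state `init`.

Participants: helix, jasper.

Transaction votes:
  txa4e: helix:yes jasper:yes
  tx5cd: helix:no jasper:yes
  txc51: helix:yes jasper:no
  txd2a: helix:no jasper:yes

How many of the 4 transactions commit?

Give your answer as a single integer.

Answer: 1

Derivation:
txa4e: all yes -> commit (commits=1)
tx5cd: no from helix -> abort (commits=1)
txc51: no from jasper -> abort (commits=1)
txd2a: no from helix -> abort (commits=1)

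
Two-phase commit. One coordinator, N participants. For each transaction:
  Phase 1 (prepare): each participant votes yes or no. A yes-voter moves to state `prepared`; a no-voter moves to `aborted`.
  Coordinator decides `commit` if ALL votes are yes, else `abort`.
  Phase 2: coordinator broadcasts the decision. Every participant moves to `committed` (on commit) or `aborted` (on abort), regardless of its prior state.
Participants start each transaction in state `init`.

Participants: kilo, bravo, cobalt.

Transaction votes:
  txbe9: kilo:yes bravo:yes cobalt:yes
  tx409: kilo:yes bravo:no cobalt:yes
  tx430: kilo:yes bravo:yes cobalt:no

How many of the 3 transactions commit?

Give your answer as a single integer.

Answer: 1

Derivation:
txbe9: all yes -> commit (commits=1)
tx409: no from bravo -> abort (commits=1)
tx430: no from cobalt -> abort (commits=1)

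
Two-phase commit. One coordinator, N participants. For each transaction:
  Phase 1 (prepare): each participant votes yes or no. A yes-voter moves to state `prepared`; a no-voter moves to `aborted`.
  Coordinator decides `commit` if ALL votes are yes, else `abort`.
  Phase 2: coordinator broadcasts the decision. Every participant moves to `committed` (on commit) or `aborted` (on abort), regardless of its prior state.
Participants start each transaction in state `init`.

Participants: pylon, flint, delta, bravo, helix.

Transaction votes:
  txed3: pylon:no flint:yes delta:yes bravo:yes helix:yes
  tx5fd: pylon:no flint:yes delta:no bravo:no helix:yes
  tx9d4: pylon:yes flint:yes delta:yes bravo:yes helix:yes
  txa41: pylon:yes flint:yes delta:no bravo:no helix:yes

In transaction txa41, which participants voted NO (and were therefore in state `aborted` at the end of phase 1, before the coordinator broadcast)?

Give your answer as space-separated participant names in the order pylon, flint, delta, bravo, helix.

Answer: delta bravo

Derivation:
Txn txa41 phase 1: pylon yes -> prepared; flint yes -> prepared; delta no -> aborted; bravo no -> aborted; helix yes -> prepared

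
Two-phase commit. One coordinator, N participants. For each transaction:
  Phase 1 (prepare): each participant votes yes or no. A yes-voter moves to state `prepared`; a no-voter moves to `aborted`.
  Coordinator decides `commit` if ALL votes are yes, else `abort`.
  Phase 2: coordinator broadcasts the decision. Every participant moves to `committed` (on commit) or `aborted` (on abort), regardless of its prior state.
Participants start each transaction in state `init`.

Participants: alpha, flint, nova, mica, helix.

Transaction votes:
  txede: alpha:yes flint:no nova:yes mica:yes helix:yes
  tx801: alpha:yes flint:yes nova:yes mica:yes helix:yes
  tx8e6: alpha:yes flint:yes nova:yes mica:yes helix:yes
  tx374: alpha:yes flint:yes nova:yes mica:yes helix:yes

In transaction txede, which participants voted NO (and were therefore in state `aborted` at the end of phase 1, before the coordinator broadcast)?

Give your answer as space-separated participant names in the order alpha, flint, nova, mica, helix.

Txn txede phase 1: alpha yes -> prepared; flint no -> aborted; nova yes -> prepared; mica yes -> prepared; helix yes -> prepared

Answer: flint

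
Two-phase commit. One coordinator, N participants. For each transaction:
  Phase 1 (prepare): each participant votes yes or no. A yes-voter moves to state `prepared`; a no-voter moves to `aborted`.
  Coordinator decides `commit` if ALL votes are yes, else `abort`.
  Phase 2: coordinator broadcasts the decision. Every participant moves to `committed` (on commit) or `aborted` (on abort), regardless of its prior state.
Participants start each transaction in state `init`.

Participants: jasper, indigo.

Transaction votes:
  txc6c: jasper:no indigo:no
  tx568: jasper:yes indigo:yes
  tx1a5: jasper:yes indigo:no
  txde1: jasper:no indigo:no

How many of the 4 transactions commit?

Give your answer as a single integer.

txc6c: no from jasper, indigo -> abort (commits=0)
tx568: all yes -> commit (commits=1)
tx1a5: no from indigo -> abort (commits=1)
txde1: no from jasper, indigo -> abort (commits=1)

Answer: 1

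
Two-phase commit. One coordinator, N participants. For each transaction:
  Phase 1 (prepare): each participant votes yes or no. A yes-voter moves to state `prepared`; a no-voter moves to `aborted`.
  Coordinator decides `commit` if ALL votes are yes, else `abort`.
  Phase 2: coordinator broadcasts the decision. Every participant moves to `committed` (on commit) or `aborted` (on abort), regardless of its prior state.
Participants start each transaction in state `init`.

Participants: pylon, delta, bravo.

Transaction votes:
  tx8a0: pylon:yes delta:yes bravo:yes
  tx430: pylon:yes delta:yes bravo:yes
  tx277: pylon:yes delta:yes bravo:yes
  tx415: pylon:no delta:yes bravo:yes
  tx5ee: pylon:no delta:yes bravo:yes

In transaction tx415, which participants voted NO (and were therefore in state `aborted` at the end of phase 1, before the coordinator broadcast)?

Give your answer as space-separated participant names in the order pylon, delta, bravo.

Answer: pylon

Derivation:
Txn tx415 phase 1: pylon no -> aborted; delta yes -> prepared; bravo yes -> prepared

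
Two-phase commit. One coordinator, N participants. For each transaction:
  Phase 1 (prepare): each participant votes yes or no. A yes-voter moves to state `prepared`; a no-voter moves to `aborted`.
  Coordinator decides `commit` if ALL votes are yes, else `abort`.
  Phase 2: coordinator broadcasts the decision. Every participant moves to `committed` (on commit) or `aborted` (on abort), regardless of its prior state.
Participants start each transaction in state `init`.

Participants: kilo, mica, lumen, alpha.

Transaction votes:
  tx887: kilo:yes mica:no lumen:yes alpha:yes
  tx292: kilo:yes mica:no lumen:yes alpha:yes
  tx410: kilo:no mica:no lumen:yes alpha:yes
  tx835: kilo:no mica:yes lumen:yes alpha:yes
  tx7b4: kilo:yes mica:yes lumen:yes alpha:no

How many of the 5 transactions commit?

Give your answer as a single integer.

Answer: 0

Derivation:
tx887: no from mica -> abort (commits=0)
tx292: no from mica -> abort (commits=0)
tx410: no from kilo, mica -> abort (commits=0)
tx835: no from kilo -> abort (commits=0)
tx7b4: no from alpha -> abort (commits=0)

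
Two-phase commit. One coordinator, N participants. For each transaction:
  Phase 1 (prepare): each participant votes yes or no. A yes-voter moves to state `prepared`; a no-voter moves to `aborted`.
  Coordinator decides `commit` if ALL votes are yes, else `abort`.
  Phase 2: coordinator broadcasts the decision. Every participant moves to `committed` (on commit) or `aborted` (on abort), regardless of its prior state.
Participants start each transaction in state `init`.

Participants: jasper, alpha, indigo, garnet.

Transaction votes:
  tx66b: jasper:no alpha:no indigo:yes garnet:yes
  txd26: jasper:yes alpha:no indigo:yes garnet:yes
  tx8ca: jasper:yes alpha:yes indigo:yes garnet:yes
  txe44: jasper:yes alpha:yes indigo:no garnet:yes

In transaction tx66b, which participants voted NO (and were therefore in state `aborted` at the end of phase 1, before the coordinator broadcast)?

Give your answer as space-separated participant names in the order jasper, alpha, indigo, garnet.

Txn tx66b phase 1: jasper no -> aborted; alpha no -> aborted; indigo yes -> prepared; garnet yes -> prepared

Answer: jasper alpha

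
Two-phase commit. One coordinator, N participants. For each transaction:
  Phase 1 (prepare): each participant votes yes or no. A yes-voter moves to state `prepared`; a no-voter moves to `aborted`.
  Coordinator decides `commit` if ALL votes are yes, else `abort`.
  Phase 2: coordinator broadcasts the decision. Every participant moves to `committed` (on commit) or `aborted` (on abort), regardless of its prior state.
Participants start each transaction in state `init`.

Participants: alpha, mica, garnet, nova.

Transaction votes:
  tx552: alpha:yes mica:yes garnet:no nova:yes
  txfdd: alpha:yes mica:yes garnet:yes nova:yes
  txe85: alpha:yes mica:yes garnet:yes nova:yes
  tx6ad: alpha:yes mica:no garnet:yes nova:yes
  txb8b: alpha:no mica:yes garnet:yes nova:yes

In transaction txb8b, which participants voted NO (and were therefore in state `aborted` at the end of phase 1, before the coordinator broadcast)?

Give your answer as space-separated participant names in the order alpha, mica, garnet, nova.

Txn txb8b phase 1: alpha no -> aborted; mica yes -> prepared; garnet yes -> prepared; nova yes -> prepared

Answer: alpha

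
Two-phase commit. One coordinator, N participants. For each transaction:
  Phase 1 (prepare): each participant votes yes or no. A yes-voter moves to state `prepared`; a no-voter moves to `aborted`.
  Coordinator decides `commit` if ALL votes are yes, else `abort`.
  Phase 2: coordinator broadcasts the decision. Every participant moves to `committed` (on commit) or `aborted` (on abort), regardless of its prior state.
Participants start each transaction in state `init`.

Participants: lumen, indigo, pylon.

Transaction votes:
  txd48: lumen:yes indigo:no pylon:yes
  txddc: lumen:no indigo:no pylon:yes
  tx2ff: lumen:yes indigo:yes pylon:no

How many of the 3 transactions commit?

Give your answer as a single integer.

Answer: 0

Derivation:
txd48: no from indigo -> abort (commits=0)
txddc: no from lumen, indigo -> abort (commits=0)
tx2ff: no from pylon -> abort (commits=0)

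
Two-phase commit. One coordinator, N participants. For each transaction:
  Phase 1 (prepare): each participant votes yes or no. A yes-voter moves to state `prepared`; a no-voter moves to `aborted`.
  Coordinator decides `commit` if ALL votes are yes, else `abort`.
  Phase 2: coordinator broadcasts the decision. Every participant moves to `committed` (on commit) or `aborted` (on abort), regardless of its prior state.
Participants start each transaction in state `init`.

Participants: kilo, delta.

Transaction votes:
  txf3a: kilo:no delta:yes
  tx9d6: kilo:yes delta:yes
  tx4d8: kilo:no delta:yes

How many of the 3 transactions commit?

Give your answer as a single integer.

txf3a: no from kilo -> abort (commits=0)
tx9d6: all yes -> commit (commits=1)
tx4d8: no from kilo -> abort (commits=1)

Answer: 1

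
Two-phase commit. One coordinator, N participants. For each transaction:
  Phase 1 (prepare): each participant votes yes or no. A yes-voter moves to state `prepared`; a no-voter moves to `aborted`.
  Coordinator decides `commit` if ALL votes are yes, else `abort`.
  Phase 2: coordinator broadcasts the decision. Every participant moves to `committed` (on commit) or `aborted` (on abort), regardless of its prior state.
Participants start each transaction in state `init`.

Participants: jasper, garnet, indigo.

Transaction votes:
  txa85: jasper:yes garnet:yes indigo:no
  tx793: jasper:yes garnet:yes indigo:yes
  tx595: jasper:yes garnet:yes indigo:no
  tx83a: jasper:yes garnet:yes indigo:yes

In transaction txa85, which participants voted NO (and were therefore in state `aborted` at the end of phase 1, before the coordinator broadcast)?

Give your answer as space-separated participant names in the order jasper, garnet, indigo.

Txn txa85 phase 1: jasper yes -> prepared; garnet yes -> prepared; indigo no -> aborted

Answer: indigo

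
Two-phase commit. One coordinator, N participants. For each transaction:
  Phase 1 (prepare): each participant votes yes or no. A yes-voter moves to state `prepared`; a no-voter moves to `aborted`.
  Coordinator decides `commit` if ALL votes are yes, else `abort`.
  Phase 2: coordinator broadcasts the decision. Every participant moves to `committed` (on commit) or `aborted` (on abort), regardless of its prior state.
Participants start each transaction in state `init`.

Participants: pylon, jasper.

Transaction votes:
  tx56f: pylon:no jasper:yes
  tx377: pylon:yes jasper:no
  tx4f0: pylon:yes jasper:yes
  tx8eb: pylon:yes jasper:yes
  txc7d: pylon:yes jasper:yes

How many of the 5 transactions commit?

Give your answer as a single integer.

Answer: 3

Derivation:
tx56f: no from pylon -> abort (commits=0)
tx377: no from jasper -> abort (commits=0)
tx4f0: all yes -> commit (commits=1)
tx8eb: all yes -> commit (commits=2)
txc7d: all yes -> commit (commits=3)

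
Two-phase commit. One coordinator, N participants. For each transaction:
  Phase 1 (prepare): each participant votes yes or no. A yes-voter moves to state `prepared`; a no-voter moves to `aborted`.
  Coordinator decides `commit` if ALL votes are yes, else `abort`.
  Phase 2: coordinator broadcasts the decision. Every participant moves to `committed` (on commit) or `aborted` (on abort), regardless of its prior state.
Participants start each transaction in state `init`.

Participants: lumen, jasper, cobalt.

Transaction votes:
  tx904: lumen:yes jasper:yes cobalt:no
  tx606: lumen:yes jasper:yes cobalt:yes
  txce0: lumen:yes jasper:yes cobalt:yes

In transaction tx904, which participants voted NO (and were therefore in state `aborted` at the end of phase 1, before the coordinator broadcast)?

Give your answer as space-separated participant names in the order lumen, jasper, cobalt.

Txn tx904 phase 1: lumen yes -> prepared; jasper yes -> prepared; cobalt no -> aborted

Answer: cobalt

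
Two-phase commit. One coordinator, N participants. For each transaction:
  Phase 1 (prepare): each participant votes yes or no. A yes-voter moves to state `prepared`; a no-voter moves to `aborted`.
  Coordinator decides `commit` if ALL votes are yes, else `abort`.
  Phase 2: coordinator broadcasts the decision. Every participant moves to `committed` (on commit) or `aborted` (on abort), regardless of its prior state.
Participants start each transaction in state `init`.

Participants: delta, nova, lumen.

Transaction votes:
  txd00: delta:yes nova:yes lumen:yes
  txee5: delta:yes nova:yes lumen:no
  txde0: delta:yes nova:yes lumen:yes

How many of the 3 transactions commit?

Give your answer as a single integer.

txd00: all yes -> commit (commits=1)
txee5: no from lumen -> abort (commits=1)
txde0: all yes -> commit (commits=2)

Answer: 2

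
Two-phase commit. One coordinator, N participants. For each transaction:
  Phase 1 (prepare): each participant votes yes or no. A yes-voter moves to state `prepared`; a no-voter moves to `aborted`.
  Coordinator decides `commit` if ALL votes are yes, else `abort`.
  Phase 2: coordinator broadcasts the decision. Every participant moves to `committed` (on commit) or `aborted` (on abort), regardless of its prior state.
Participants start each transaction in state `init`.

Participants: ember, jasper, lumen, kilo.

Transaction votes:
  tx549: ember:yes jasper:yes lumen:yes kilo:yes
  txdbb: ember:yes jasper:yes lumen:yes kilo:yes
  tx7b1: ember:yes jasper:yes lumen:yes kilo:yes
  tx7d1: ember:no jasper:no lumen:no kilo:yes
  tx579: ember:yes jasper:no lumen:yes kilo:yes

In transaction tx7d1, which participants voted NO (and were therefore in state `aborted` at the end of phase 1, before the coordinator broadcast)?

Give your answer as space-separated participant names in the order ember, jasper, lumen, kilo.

Answer: ember jasper lumen

Derivation:
Txn tx7d1 phase 1: ember no -> aborted; jasper no -> aborted; lumen no -> aborted; kilo yes -> prepared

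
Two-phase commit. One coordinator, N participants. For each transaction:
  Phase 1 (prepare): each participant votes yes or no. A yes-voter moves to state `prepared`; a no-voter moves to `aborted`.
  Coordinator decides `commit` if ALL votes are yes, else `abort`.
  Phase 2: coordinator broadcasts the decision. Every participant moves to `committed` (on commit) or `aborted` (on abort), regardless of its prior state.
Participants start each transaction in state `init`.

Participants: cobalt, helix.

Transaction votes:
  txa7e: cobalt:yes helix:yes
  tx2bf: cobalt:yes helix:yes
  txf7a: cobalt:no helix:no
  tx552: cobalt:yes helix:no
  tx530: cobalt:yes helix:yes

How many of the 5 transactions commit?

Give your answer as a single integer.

txa7e: all yes -> commit (commits=1)
tx2bf: all yes -> commit (commits=2)
txf7a: no from cobalt, helix -> abort (commits=2)
tx552: no from helix -> abort (commits=2)
tx530: all yes -> commit (commits=3)

Answer: 3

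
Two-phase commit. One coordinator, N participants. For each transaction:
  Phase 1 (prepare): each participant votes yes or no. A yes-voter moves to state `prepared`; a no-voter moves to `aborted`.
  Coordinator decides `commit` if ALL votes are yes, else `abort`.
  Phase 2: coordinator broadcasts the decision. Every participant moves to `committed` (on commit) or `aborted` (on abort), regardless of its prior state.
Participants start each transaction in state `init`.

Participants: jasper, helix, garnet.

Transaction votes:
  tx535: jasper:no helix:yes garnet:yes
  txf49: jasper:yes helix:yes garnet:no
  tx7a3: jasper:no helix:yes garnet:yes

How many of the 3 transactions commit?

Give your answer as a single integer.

tx535: no from jasper -> abort (commits=0)
txf49: no from garnet -> abort (commits=0)
tx7a3: no from jasper -> abort (commits=0)

Answer: 0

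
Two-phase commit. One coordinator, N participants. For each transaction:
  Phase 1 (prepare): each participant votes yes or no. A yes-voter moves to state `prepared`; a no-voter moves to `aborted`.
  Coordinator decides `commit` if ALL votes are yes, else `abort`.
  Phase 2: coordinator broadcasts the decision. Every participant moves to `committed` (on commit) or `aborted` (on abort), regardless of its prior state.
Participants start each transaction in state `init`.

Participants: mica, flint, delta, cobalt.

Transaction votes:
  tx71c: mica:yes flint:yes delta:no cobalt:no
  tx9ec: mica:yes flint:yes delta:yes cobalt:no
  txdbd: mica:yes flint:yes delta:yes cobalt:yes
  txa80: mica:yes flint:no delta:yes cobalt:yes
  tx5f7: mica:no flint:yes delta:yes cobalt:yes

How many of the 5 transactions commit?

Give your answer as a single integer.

tx71c: no from delta, cobalt -> abort (commits=0)
tx9ec: no from cobalt -> abort (commits=0)
txdbd: all yes -> commit (commits=1)
txa80: no from flint -> abort (commits=1)
tx5f7: no from mica -> abort (commits=1)

Answer: 1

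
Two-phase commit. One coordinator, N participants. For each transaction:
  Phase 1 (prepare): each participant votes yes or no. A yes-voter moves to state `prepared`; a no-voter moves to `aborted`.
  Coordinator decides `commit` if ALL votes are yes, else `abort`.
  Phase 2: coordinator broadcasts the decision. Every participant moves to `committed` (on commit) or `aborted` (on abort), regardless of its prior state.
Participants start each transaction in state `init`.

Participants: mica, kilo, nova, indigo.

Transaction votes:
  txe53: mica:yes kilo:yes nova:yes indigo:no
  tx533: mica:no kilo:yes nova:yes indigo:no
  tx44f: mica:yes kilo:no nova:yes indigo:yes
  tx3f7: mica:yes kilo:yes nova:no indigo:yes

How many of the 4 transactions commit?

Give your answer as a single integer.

txe53: no from indigo -> abort (commits=0)
tx533: no from mica, indigo -> abort (commits=0)
tx44f: no from kilo -> abort (commits=0)
tx3f7: no from nova -> abort (commits=0)

Answer: 0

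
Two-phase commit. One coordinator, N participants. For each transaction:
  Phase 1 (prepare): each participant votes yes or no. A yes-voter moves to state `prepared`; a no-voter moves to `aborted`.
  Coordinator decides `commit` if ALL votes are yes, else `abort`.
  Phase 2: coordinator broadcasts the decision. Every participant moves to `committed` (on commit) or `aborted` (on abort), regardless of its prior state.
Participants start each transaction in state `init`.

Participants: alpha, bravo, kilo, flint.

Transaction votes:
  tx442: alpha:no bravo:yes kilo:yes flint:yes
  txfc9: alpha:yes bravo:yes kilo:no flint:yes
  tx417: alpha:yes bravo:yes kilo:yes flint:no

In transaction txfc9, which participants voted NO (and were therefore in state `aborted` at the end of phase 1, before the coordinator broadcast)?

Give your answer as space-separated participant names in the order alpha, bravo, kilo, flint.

Txn txfc9 phase 1: alpha yes -> prepared; bravo yes -> prepared; kilo no -> aborted; flint yes -> prepared

Answer: kilo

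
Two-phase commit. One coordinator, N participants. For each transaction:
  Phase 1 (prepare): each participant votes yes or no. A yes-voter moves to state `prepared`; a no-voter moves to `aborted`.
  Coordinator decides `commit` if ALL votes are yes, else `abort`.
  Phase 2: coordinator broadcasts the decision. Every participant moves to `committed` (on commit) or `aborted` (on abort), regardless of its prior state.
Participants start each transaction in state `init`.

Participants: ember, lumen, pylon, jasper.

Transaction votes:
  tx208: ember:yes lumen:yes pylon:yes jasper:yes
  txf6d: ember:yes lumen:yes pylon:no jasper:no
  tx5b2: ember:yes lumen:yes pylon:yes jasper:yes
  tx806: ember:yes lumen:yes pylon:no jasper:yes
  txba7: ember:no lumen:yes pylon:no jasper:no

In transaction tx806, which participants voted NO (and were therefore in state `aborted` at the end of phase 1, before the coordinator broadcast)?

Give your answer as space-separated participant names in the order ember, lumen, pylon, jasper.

Answer: pylon

Derivation:
Txn tx806 phase 1: ember yes -> prepared; lumen yes -> prepared; pylon no -> aborted; jasper yes -> prepared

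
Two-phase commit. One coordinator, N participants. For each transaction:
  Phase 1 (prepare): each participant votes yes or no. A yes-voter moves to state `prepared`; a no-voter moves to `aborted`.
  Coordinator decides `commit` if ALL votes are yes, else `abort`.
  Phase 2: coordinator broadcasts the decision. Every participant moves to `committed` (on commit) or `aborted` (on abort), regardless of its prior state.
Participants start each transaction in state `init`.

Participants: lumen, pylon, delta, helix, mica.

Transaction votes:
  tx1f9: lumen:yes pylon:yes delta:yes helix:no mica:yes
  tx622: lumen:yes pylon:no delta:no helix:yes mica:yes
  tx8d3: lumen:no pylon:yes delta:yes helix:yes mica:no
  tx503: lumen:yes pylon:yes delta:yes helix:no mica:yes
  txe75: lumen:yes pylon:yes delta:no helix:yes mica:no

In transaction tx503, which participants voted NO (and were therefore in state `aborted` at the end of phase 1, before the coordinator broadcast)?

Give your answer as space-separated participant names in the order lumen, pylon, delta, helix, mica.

Txn tx503 phase 1: lumen yes -> prepared; pylon yes -> prepared; delta yes -> prepared; helix no -> aborted; mica yes -> prepared

Answer: helix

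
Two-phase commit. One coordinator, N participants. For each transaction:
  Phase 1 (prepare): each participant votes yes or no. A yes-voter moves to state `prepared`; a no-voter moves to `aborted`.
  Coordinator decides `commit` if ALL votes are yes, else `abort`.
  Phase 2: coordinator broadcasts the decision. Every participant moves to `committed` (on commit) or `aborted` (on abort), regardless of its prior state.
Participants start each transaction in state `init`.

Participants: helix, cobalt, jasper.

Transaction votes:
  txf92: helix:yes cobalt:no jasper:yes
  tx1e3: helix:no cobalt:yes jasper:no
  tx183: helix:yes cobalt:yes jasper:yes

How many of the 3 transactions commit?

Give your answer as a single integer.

Answer: 1

Derivation:
txf92: no from cobalt -> abort (commits=0)
tx1e3: no from helix, jasper -> abort (commits=0)
tx183: all yes -> commit (commits=1)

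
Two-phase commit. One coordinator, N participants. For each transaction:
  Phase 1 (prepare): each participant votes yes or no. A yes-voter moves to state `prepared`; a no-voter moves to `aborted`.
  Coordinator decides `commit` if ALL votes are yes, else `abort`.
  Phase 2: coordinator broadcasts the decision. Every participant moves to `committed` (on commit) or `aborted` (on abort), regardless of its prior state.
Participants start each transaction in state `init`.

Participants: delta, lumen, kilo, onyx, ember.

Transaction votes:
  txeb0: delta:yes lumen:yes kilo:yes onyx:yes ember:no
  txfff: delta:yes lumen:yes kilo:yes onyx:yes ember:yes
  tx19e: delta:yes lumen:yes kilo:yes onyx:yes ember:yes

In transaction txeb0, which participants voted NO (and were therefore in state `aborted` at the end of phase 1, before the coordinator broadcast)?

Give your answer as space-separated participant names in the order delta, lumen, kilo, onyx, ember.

Answer: ember

Derivation:
Txn txeb0 phase 1: delta yes -> prepared; lumen yes -> prepared; kilo yes -> prepared; onyx yes -> prepared; ember no -> aborted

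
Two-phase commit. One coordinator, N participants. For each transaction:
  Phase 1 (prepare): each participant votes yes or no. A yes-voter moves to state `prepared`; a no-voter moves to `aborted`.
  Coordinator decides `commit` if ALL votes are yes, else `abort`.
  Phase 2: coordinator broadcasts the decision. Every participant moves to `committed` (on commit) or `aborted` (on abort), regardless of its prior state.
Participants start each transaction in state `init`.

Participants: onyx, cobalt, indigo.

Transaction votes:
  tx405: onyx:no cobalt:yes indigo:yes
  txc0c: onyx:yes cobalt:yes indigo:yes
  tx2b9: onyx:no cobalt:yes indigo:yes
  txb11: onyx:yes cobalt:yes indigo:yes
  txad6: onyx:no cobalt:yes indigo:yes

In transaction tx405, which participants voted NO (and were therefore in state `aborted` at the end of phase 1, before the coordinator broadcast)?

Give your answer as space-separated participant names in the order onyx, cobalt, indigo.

Txn tx405 phase 1: onyx no -> aborted; cobalt yes -> prepared; indigo yes -> prepared

Answer: onyx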